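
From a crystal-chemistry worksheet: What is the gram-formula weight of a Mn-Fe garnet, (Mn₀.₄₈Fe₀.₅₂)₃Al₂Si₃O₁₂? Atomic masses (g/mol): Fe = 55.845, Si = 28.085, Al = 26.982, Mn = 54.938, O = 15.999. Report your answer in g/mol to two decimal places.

Mn: 1.44 × 54.938 = 79.1107
Fe: 1.56 × 55.845 = 87.1182
Al: 2 × 26.982 = 53.9640
Si: 3 × 28.085 = 84.2550
O: 12 × 15.999 = 191.9880
Summing the contributions gives the formula mass.

496.44 g/mol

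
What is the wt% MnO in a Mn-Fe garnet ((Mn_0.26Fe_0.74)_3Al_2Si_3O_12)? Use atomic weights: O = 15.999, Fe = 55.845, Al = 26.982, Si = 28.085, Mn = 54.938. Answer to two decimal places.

Formula mass = 497.035 g/mol.
0.78 Mn → 0.7800 mol MnO per formula unit; M(MnO) = 70.937, so MnO mass = 55.331 g.
55.331/497.035 × 100 = 11.13 wt%.

11.13 wt%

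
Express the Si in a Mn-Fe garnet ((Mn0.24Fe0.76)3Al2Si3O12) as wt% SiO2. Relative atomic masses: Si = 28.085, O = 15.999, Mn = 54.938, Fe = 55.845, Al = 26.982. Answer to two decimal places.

Molar mass of (Mn0.24Fe0.76)3Al2Si3O12 = 0.72*54.938 + 2.28*55.845 + 2*26.982 + 3*28.085 + 12*15.999 = 497.089 g/mol.
Each formula unit contains 3 Si, equivalent to 3/1 = 3.0000 mol SiO2.
M(SiO2) = 1×28.085 + 2×15.999 = 60.083 g/mol.
Mass of SiO2 per formula unit = 3.0000 × 60.083 = 180.249 g.
SiO2 wt% = 180.249 / 497.089 × 100 = 36.26%.

36.26 wt%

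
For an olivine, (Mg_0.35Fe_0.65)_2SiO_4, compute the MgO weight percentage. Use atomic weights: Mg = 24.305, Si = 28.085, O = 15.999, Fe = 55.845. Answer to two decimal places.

Molar mass of (Mg_0.35Fe_0.65)_2SiO_4 = 0.70×24.305 + 1.30×55.845 + 1×28.085 + 4×15.999 = 181.693 g/mol.
Each formula unit contains 0.70 Mg, equivalent to 0.70/1 = 0.7000 mol MgO.
M(MgO) = 1×24.305 + 1×15.999 = 40.304 g/mol.
Mass of MgO per formula unit = 0.7000 × 40.304 = 28.213 g.
MgO wt% = 28.213 / 181.693 × 100 = 15.53%.

15.53 wt%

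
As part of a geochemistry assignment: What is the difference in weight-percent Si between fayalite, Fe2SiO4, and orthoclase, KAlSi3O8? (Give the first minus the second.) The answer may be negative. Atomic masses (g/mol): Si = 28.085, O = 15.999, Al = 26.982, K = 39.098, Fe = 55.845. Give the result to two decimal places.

-16.49 percentage points

Si in Fe2SiO4: molar mass 203.771 g/mol; 1×28.085 = 28.085 g → 13.78 wt%.
Si in KAlSi3O8: molar mass 278.327 g/mol; 3×28.085 = 84.255 g → 30.27 wt%.
Difference = 13.78 − 30.27 = -16.49 percentage points.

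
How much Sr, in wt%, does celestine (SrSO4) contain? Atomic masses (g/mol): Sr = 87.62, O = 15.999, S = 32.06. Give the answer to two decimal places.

Formula mass = 1*87.62 + 1*32.06 + 4*15.999 = 183.676 g/mol, of which 87.620 g is Sr.
So Sr makes up 87.620/183.676 = 0.4770 of the mass, i.e. 47.70%.

47.70 wt%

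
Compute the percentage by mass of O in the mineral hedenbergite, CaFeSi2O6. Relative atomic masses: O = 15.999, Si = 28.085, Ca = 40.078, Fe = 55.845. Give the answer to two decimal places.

M(CaFeSi2O6) = 248.087 g/mol.
O contributes 6 × 15.999 = 95.994 g per mole.
95.994/248.087 = 0.3869 → 38.69%.

38.69 mass %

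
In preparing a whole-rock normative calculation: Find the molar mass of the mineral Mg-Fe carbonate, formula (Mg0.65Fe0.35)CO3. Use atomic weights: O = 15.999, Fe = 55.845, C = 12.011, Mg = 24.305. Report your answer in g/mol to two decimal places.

The formula mass is the sum 0.65(24.305) + 0.35(55.845) + 1(12.011) + 3(15.999).

95.35 g/mol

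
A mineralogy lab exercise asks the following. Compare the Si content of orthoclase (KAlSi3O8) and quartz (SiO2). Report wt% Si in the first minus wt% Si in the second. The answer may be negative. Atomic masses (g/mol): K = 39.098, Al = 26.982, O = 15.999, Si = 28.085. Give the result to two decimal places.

-16.47 percentage points

M(KAlSi3O8) = 278.327 g/mol, so wt% Si = 84.255/278.327 × 100 = 30.27%.
M(SiO2) = 60.083 g/mol, so wt% Si = 28.085/60.083 × 100 = 46.74%.
30.27 − 46.74 = -16.47 pp.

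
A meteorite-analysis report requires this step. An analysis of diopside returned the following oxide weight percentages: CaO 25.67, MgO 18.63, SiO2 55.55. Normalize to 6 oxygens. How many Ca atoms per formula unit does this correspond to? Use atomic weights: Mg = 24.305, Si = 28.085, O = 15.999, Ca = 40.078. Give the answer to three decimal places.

CaO (M=56.077): mol = 0.45776; Ca = 0.45776, O = 0.45776.
MgO (M=40.304): mol = 0.46224; Mg = 0.46224, O = 0.46224.
SiO2 (M=60.083): mol = 0.92455; Si = 0.92455, O = 1.84910.
ΣO = 2.76910; factor = 6/ΣO = 2.16677.
Ca apfu = 0.45776 × 2.16677 = 0.992.

0.992 Ca apfu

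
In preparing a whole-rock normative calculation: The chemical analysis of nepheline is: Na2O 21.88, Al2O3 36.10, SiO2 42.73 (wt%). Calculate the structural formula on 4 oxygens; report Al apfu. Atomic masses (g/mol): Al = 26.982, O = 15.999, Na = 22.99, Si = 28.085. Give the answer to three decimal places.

0.998 Al apfu

Na2O: 21.88/61.979 = 0.35302 mol → 0.70604 mol Na, 0.35302 mol O.
Al2O3: 36.10/101.961 = 0.35406 mol → 0.70812 mol Al, 1.06218 mol O.
SiO2: 42.73/60.083 = 0.71118 mol → 0.71118 mol Si, 1.42236 mol O.
Total oxygen = 2.83756 mol. Normalization factor = 4/2.83756 = 1.40966.
Al per 4 O = 0.70812 × 1.40966 = 0.998.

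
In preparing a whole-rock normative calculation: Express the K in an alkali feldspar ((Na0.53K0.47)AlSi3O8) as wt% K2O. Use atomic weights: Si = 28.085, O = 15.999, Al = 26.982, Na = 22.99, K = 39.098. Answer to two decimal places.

8.20 wt%

Molar mass of (Na0.53K0.47)AlSi3O8 = 0.53·22.99 + 0.47·39.098 + 1·26.982 + 3·28.085 + 8·15.999 = 269.790 g/mol.
Each formula unit contains 0.47 K, equivalent to 0.47/2 = 0.2350 mol K2O.
M(K2O) = 2×39.098 + 1×15.999 = 94.195 g/mol.
Mass of K2O per formula unit = 0.2350 × 94.195 = 22.136 g.
K2O wt% = 22.136 / 269.790 × 100 = 8.20%.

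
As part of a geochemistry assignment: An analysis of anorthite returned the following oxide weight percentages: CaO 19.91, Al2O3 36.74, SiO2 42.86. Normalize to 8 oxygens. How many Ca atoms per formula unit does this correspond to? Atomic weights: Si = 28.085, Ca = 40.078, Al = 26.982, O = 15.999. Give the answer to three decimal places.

CaO (M=56.077): mol = 0.35505; Ca = 0.35505, O = 0.35505.
Al2O3 (M=101.961): mol = 0.36033; Al = 0.72066, O = 1.08099.
SiO2 (M=60.083): mol = 0.71335; Si = 0.71335, O = 1.42670.
ΣO = 2.86274; factor = 8/ΣO = 2.79453.
Ca apfu = 0.35505 × 2.79453 = 0.992.

0.992 Ca apfu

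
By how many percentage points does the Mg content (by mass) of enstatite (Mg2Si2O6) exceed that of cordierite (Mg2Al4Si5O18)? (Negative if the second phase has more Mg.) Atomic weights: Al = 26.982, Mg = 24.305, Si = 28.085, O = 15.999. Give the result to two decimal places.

First mineral: 48.610 g Mg in 200.774 g formula = 24.21 wt% Mg.
Second mineral: 48.610 g Mg in 584.945 g formula = 8.31 wt% Mg.
24.21% − 8.31% gives a difference of 15.90 percentage points.

15.90 percentage points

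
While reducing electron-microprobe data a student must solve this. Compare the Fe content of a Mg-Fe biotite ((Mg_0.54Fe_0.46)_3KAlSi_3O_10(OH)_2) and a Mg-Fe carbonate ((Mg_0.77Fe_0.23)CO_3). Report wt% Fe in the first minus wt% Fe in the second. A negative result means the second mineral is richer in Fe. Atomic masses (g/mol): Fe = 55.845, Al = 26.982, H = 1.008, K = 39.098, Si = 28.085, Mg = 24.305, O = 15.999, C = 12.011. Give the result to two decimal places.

Fe in (Mg_0.54Fe_0.46)_3KAlSi_3O_10(OH)_2: molar mass 460.779 g/mol; 1.38×55.845 = 77.066 g → 16.73 wt%.
Fe in (Mg_0.77Fe_0.23)CO_3: molar mass 91.567 g/mol; 0.23×55.845 = 12.844 g → 14.03 wt%.
Difference = 16.73 − 14.03 = 2.70 percentage points.

2.70 percentage points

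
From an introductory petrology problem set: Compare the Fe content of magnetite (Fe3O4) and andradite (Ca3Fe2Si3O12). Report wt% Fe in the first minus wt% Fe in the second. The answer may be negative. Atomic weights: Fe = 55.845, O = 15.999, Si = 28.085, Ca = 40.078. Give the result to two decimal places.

50.38 percentage points

Fe in Fe3O4: molar mass 231.531 g/mol; 3×55.845 = 167.535 g → 72.36 wt%.
Fe in Ca3Fe2Si3O12: molar mass 508.167 g/mol; 2×55.845 = 111.690 g → 21.98 wt%.
Difference = 72.36 − 21.98 = 50.38 percentage points.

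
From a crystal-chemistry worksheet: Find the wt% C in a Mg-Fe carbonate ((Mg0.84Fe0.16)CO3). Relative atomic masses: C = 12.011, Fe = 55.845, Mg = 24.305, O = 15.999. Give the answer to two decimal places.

Formula mass = 0.84·24.305 + 0.16·55.845 + 1·12.011 + 3·15.999 = 89.359 g/mol, of which 12.011 g is C.
So C makes up 12.011/89.359 = 0.1344 of the mass, i.e. 13.44%.

13.44 weight percent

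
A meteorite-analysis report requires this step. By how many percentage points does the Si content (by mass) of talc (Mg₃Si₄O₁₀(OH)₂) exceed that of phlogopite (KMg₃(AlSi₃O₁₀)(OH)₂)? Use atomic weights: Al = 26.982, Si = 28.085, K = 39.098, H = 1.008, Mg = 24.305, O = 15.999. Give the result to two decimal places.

First mineral: 112.340 g Si in 379.259 g formula = 29.62 wt% Si.
Second mineral: 84.255 g Si in 417.254 g formula = 20.19 wt% Si.
29.62% − 20.19% gives a difference of 9.43 percentage points.

9.43 percentage points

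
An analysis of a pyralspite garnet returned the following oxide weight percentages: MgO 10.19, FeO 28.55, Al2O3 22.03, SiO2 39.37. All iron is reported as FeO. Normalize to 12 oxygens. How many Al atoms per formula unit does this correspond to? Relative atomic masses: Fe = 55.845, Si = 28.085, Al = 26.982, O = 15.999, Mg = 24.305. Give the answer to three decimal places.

MgO (M=40.304): mol = 0.25283; Mg = 0.25283, O = 0.25283.
FeO (M=71.844): mol = 0.39739; Fe = 0.39739, O = 0.39739.
Al2O3 (M=101.961): mol = 0.21606; Al = 0.43212, O = 0.64818.
SiO2 (M=60.083): mol = 0.65526; Si = 0.65526, O = 1.31052.
ΣO = 2.60892; factor = 12/ΣO = 4.59960.
Al apfu = 0.43212 × 4.59960 = 1.988.

1.988 Al apfu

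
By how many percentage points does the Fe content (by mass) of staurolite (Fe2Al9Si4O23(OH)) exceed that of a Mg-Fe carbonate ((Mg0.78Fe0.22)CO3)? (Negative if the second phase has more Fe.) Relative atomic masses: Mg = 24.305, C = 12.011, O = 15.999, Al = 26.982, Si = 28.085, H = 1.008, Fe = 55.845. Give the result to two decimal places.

M(Fe2Al9Si4O23(OH)) = 851.852 g/mol, so wt% Fe = 111.690/851.852 × 100 = 13.11%.
M((Mg0.78Fe0.22)CO3) = 91.252 g/mol, so wt% Fe = 12.286/91.252 × 100 = 13.46%.
13.11 − 13.46 = -0.35 pp.

-0.35 percentage points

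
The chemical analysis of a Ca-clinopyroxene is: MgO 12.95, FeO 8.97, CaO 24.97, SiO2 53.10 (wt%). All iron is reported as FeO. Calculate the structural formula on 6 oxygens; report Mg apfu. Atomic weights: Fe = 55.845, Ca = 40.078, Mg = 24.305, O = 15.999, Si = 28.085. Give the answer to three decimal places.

12.95 wt% MgO ÷ 40.304 g/mol = 0.32131 mol, giving 0.32131 Mg and 0.32131 O.
8.97 wt% FeO ÷ 71.844 g/mol = 0.12485 mol, giving 0.12485 Fe and 0.12485 O.
24.97 wt% CaO ÷ 56.077 g/mol = 0.44528 mol, giving 0.44528 Ca and 0.44528 O.
53.10 wt% SiO2 ÷ 60.083 g/mol = 0.88378 mol, giving 0.88378 Si and 1.76756 O.
Oxygen sums to 2.65900; scaling by 6/2.65900 = 2.25649 puts the formula on 6 O.
Mg: 0.32131 × 2.25649 = 0.725 atoms per formula unit.

0.725 Mg apfu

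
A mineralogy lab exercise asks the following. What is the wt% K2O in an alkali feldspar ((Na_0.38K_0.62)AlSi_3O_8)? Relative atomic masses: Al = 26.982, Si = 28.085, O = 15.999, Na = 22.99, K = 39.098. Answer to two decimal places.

10.73 wt%

M((Na_0.38K_0.62)AlSi_3O_8) = 272.206 g/mol; M(K2O) = 94.195 g/mol.
Moles K2O per formula unit = 0.62 K ÷ 2 = 0.3100.
K2O fraction = (0.3100 × 94.195) / 272.206 = 29.200/272.206 = 0.1073.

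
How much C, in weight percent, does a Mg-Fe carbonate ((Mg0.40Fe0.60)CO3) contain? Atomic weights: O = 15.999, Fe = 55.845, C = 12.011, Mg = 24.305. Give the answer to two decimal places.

11.63 weight percent

Molar mass of (Mg0.40Fe0.60)CO3: 0.40·24.305 + 0.60·55.845 + 1·12.011 + 3·15.999 = 103.237 g/mol.
Mass of C per formula unit: 1 × 12.011 = 12.011 g.
Weight fraction C = 12.011 / 103.237 = 0.1163.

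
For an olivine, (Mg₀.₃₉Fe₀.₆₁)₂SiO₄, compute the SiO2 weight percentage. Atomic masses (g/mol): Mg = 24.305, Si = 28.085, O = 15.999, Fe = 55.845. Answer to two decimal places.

33.53 wt%

M((Mg₀.₃₉Fe₀.₆₁)₂SiO₄) = 179.170 g/mol; M(SiO2) = 60.083 g/mol.
Moles SiO2 per formula unit = 1 Si ÷ 1 = 1.0000.
SiO2 fraction = (1.0000 × 60.083) / 179.170 = 60.083/179.170 = 0.3353.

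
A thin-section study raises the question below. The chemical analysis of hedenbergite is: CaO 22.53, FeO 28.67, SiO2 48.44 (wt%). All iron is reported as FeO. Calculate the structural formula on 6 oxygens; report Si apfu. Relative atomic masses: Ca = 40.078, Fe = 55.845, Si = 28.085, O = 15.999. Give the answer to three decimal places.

2.004 Si apfu

CaO (M=56.077): mol = 0.40177; Ca = 0.40177, O = 0.40177.
FeO (M=71.844): mol = 0.39906; Fe = 0.39906, O = 0.39906.
SiO2 (M=60.083): mol = 0.80622; Si = 0.80622, O = 1.61244.
ΣO = 2.41327; factor = 6/ΣO = 2.48625.
Si apfu = 0.80622 × 2.48625 = 2.004.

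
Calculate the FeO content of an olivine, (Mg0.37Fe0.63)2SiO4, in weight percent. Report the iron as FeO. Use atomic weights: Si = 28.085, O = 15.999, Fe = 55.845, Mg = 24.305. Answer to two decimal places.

Formula mass = 180.431 g/mol.
1.26 Fe → 1.2600 mol FeO per formula unit; M(FeO) = 71.844, so FeO mass = 90.523 g.
90.523/180.431 × 100 = 50.17 wt%.

50.17 wt%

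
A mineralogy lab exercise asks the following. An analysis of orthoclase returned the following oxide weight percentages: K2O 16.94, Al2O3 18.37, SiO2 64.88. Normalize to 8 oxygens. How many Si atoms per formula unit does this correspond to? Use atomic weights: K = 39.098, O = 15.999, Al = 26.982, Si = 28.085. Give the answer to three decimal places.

3.000 Si apfu

K2O: 16.94/94.195 = 0.17984 mol → 0.35968 mol K, 0.17984 mol O.
Al2O3: 18.37/101.961 = 0.18017 mol → 0.36034 mol Al, 0.54051 mol O.
SiO2: 64.88/60.083 = 1.07984 mol → 1.07984 mol Si, 2.15968 mol O.
Total oxygen = 2.88003 mol. Normalization factor = 8/2.88003 = 2.77775.
Si per 8 O = 1.07984 × 2.77775 = 3.000.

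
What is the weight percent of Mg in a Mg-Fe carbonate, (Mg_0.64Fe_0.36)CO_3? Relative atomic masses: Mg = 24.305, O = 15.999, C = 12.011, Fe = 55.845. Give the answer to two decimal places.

16.26 mass %

Formula mass = 0.64×24.305 + 0.36×55.845 + 1×12.011 + 3×15.999 = 95.667 g/mol, of which 15.555 g is Mg.
So Mg makes up 15.555/95.667 = 0.1626 of the mass, i.e. 16.26%.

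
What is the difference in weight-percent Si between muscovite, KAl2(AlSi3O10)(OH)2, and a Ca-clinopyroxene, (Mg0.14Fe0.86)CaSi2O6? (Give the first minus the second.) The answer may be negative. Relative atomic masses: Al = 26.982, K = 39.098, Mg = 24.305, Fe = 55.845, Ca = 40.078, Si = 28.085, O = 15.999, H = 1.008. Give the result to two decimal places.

-1.90 percentage points

Si in KAl2(AlSi3O10)(OH)2: molar mass 398.303 g/mol; 3×28.085 = 84.255 g → 21.15 wt%.
Si in (Mg0.14Fe0.86)CaSi2O6: molar mass 243.671 g/mol; 2×28.085 = 56.170 g → 23.05 wt%.
Difference = 21.15 − 23.05 = -1.90 percentage points.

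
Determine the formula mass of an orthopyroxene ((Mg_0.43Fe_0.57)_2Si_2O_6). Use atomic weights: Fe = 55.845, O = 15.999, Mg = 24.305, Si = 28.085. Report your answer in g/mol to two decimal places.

M = 0.86(24.305) + 1.14(55.845) + 2(28.085) + 6(15.999)

236.73 g/mol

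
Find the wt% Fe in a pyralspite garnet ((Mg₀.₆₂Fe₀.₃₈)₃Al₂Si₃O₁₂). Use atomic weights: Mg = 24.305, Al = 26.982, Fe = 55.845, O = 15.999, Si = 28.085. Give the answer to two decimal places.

14.50 wt%

M((Mg₀.₆₂Fe₀.₃₈)₃Al₂Si₃O₁₂) = 439.078 g/mol.
Fe contributes 1.14 × 55.845 = 63.663 g per mole.
63.663/439.078 = 0.1450 → 14.50%.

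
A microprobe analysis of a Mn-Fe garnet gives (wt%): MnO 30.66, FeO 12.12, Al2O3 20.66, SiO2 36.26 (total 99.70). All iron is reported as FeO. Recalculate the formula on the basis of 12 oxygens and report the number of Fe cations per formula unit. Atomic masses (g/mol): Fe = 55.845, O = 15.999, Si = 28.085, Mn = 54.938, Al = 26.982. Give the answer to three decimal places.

30.66 wt% MnO ÷ 70.937 g/mol = 0.43221 mol, giving 0.43221 Mn and 0.43221 O.
12.12 wt% FeO ÷ 71.844 g/mol = 0.16870 mol, giving 0.16870 Fe and 0.16870 O.
20.66 wt% Al2O3 ÷ 101.961 g/mol = 0.20263 mol, giving 0.40526 Al and 0.60789 O.
36.26 wt% SiO2 ÷ 60.083 g/mol = 0.60350 mol, giving 0.60350 Si and 1.20700 O.
Oxygen sums to 2.41580; scaling by 12/2.41580 = 4.96730 puts the formula on 12 O.
Fe: 0.16870 × 4.96730 = 0.838 atoms per formula unit.

0.838 Fe apfu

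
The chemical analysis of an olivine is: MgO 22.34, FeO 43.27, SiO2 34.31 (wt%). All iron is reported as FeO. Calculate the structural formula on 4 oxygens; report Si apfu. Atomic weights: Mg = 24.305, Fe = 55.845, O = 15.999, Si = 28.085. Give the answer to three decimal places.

0.994 Si apfu

MgO (M=40.304): mol = 0.55429; Mg = 0.55429, O = 0.55429.
FeO (M=71.844): mol = 0.60228; Fe = 0.60228, O = 0.60228.
SiO2 (M=60.083): mol = 0.57104; Si = 0.57104, O = 1.14208.
ΣO = 2.29865; factor = 4/ΣO = 1.74015.
Si apfu = 0.57104 × 1.74015 = 0.994.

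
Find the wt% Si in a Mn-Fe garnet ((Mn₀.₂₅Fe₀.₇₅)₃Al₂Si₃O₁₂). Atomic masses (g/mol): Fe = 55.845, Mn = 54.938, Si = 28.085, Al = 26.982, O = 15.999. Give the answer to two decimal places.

Molar mass of (Mn₀.₂₅Fe₀.₇₅)₃Al₂Si₃O₁₂: 0.75×54.938 + 2.25×55.845 + 2×26.982 + 3×28.085 + 12×15.999 = 497.062 g/mol.
Mass of Si per formula unit: 3 × 28.085 = 84.255 g.
Weight fraction Si = 84.255 / 497.062 = 0.1695.

16.95 weight percent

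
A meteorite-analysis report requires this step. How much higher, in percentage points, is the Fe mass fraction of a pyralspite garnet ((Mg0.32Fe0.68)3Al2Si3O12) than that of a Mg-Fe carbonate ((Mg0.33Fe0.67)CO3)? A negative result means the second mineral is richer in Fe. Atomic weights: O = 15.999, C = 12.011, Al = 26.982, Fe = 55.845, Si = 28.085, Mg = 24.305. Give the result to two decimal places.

Fe in (Mg0.32Fe0.68)3Al2Si3O12: molar mass 467.464 g/mol; 2.04×55.845 = 113.924 g → 24.37 wt%.
Fe in (Mg0.33Fe0.67)CO3: molar mass 105.445 g/mol; 0.67×55.845 = 37.416 g → 35.48 wt%.
Difference = 24.37 − 35.48 = -11.11 percentage points.

-11.11 percentage points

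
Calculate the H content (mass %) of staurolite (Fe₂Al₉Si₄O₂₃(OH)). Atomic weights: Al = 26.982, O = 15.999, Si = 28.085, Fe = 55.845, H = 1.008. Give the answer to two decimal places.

0.12 mass %

Formula mass = 2·55.845 + 9·26.982 + 4·28.085 + 24·15.999 + 1·1.008 = 851.852 g/mol, of which 1.008 g is H.
So H makes up 1.008/851.852 = 0.0012 of the mass, i.e. 0.12%.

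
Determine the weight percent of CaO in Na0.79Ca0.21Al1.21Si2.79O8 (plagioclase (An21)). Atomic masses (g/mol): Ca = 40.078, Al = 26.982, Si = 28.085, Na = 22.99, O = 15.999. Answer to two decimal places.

4.43 wt%

Molar mass of Na0.79Ca0.21Al1.21Si2.79O8 = 0.79*22.99 + 0.21*40.078 + 1.21*26.982 + 2.79*28.085 + 8*15.999 = 265.576 g/mol.
Each formula unit contains 0.21 Ca, equivalent to 0.21/1 = 0.2100 mol CaO.
M(CaO) = 1×40.078 + 1×15.999 = 56.077 g/mol.
Mass of CaO per formula unit = 0.2100 × 56.077 = 11.776 g.
CaO wt% = 11.776 / 265.576 × 100 = 4.43%.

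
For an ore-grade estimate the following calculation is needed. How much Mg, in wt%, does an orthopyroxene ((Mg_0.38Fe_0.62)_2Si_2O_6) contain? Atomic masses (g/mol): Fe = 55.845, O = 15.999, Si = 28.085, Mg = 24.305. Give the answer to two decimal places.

M((Mg_0.38Fe_0.62)_2Si_2O_6) = 239.884 g/mol.
Mg contributes 0.76 × 24.305 = 18.472 g per mole.
18.472/239.884 = 0.0770 → 7.70%.

7.70 wt%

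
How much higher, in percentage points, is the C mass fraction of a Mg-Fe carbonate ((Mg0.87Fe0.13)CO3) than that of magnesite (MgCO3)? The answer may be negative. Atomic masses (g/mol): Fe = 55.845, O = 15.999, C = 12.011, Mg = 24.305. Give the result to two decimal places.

First mineral: 12.011 g C in 88.413 g formula = 13.59 wt% C.
Second mineral: 12.011 g C in 84.313 g formula = 14.25 wt% C.
13.59% − 14.25% gives a difference of -0.66 percentage points.

-0.66 percentage points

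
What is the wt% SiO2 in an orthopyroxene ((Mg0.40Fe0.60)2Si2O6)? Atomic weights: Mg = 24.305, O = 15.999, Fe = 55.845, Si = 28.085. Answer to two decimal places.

Formula mass = 238.622 g/mol.
2 Si → 2.0000 mol SiO2 per formula unit; M(SiO2) = 60.083, so SiO2 mass = 120.166 g.
120.166/238.622 × 100 = 50.36 wt%.

50.36 wt%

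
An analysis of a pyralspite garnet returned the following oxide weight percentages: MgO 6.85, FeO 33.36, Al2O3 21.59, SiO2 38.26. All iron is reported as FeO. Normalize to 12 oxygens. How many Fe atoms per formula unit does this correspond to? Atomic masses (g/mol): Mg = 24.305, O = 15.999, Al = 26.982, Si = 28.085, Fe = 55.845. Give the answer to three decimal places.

2.191 Fe apfu

MgO: 6.85/40.304 = 0.16996 mol → 0.16996 mol Mg, 0.16996 mol O.
FeO: 33.36/71.844 = 0.46434 mol → 0.46434 mol Fe, 0.46434 mol O.
Al2O3: 21.59/101.961 = 0.21175 mol → 0.42350 mol Al, 0.63525 mol O.
SiO2: 38.26/60.083 = 0.63679 mol → 0.63679 mol Si, 1.27358 mol O.
Total oxygen = 2.54313 mol. Normalization factor = 12/2.54313 = 4.71859.
Fe per 12 O = 0.46434 × 4.71859 = 2.191.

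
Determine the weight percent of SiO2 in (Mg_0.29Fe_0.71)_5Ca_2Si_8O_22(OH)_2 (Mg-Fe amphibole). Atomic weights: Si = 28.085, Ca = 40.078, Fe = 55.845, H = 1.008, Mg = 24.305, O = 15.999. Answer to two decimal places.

Formula mass = 924.320 g/mol.
8 Si → 8.0000 mol SiO2 per formula unit; M(SiO2) = 60.083, so SiO2 mass = 480.664 g.
480.664/924.320 × 100 = 52.00 wt%.

52.00 wt%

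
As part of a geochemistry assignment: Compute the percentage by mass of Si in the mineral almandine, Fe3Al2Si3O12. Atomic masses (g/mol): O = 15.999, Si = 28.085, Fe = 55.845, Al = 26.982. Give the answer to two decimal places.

16.93 wt%

M(Fe3Al2Si3O12) = 497.742 g/mol.
Si contributes 3 × 28.085 = 84.255 g per mole.
84.255/497.742 = 0.1693 → 16.93%.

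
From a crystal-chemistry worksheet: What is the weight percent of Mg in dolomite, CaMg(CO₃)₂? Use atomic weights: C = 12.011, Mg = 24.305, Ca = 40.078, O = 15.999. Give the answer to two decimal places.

M(CaMg(CO₃)₂) = 184.399 g/mol.
Mg contributes 1 × 24.305 = 24.305 g per mole.
24.305/184.399 = 0.1318 → 13.18%.

13.18 wt%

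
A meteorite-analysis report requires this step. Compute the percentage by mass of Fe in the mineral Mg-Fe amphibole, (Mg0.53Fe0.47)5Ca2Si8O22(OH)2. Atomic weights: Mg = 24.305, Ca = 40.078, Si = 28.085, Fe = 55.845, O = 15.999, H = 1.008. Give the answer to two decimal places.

Formula mass = 2.65·24.305 + 2.35·55.845 + 2·40.078 + 8·28.085 + 24·15.999 + 2·1.008 = 886.472 g/mol, of which 131.236 g is Fe.
So Fe makes up 131.236/886.472 = 0.1480 of the mass, i.e. 14.80%.

14.80 weight percent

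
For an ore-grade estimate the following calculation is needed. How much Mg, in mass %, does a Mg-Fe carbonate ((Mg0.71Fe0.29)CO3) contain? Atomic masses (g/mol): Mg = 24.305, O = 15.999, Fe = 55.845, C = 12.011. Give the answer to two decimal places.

18.46 mass %

Formula mass = 0.71*24.305 + 0.29*55.845 + 1*12.011 + 3*15.999 = 93.460 g/mol, of which 17.257 g is Mg.
So Mg makes up 17.257/93.460 = 0.1846 of the mass, i.e. 18.46%.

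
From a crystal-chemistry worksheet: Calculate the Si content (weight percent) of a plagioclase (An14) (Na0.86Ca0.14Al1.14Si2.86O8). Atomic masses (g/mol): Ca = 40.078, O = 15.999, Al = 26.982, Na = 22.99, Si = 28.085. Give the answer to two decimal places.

Molar mass of Na0.86Ca0.14Al1.14Si2.86O8: 0.86×22.99 + 0.14×40.078 + 1.14×26.982 + 2.86×28.085 + 8×15.999 = 264.457 g/mol.
Mass of Si per formula unit: 2.86 × 28.085 = 80.323 g.
Weight fraction Si = 80.323 / 264.457 = 0.3037.

30.37 weight percent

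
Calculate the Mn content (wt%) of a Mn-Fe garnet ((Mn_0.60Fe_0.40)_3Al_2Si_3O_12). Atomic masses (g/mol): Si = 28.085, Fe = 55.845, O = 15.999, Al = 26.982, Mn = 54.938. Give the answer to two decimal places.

19.93 wt%

Molar mass of (Mn_0.60Fe_0.40)_3Al_2Si_3O_12: 1.80×54.938 + 1.20×55.845 + 2×26.982 + 3×28.085 + 12×15.999 = 496.109 g/mol.
Mass of Mn per formula unit: 1.80 × 54.938 = 98.888 g.
Weight fraction Mn = 98.888 / 496.109 = 0.1993.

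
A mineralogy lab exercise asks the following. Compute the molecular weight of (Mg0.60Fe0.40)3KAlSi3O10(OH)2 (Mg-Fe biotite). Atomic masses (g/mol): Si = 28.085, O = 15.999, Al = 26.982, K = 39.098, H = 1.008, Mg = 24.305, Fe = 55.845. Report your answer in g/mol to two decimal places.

The formula mass is the sum 1.80×24.305 + 1.20×55.845 + 1×39.098 + 1×26.982 + 3×28.085 + 12×15.999 + 2×1.008.

455.10 g/mol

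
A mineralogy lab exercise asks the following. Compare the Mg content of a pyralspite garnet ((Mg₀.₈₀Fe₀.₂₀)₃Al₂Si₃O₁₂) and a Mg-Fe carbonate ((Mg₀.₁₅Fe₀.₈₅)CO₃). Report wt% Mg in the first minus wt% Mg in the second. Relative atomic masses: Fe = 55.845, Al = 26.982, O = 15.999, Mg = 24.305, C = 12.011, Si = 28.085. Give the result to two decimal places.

10.54 percentage points

First mineral: 58.332 g Mg in 422.046 g formula = 13.82 wt% Mg.
Second mineral: 3.646 g Mg in 111.122 g formula = 3.28 wt% Mg.
13.82% − 3.28% gives a difference of 10.54 percentage points.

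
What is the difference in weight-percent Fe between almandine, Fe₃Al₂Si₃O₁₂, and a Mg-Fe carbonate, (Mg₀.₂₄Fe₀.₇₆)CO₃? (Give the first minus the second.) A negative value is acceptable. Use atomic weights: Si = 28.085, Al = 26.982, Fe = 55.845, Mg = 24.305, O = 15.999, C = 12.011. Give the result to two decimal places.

-5.54 percentage points

M(Fe₃Al₂Si₃O₁₂) = 497.742 g/mol, so wt% Fe = 167.535/497.742 × 100 = 33.66%.
M((Mg₀.₂₄Fe₀.₇₆)CO₃) = 108.283 g/mol, so wt% Fe = 42.442/108.283 × 100 = 39.20%.
33.66 − 39.20 = -5.54 pp.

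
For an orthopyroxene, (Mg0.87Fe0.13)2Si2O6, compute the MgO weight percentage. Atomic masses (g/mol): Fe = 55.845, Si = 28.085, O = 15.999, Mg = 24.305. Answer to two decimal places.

M((Mg0.87Fe0.13)2Si2O6) = 208.974 g/mol; M(MgO) = 40.304 g/mol.
Moles MgO per formula unit = 1.74 Mg ÷ 1 = 1.7400.
MgO fraction = (1.7400 × 40.304) / 208.974 = 70.129/208.974 = 0.3356.

33.56 wt%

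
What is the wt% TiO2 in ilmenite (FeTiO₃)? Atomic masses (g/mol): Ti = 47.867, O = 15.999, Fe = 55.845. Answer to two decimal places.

52.64 wt%

Formula mass = 151.709 g/mol.
1 Ti → 1.0000 mol TiO2 per formula unit; M(TiO2) = 79.865, so TiO2 mass = 79.865 g.
79.865/151.709 × 100 = 52.64 wt%.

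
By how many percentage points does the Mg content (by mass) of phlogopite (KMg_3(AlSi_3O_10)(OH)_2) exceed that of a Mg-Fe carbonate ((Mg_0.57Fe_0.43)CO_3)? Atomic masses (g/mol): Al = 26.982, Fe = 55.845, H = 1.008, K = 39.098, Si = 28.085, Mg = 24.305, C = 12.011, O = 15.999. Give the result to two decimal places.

3.32 percentage points

First mineral: 72.915 g Mg in 417.254 g formula = 17.47 wt% Mg.
Second mineral: 13.854 g Mg in 97.875 g formula = 14.15 wt% Mg.
17.47% − 14.15% gives a difference of 3.32 percentage points.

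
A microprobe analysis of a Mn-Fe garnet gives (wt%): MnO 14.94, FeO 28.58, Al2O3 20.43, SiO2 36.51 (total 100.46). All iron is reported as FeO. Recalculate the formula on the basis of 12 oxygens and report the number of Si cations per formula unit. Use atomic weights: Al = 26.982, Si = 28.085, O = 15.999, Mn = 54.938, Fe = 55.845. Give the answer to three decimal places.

3.007 Si apfu

14.94 wt% MnO ÷ 70.937 g/mol = 0.21061 mol, giving 0.21061 Mn and 0.21061 O.
28.58 wt% FeO ÷ 71.844 g/mol = 0.39781 mol, giving 0.39781 Fe and 0.39781 O.
20.43 wt% Al2O3 ÷ 101.961 g/mol = 0.20037 mol, giving 0.40074 Al and 0.60111 O.
36.51 wt% SiO2 ÷ 60.083 g/mol = 0.60766 mol, giving 0.60766 Si and 1.21532 O.
Oxygen sums to 2.42485; scaling by 12/2.42485 = 4.94876 puts the formula on 12 O.
Si: 0.60766 × 4.94876 = 3.007 atoms per formula unit.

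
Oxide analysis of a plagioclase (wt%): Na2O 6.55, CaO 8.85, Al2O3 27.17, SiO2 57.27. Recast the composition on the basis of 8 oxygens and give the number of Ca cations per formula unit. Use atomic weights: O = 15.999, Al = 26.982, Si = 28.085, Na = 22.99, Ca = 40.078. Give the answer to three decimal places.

6.55 wt% Na2O ÷ 61.979 g/mol = 0.10568 mol, giving 0.21136 Na and 0.10568 O.
8.85 wt% CaO ÷ 56.077 g/mol = 0.15782 mol, giving 0.15782 Ca and 0.15782 O.
27.17 wt% Al2O3 ÷ 101.961 g/mol = 0.26647 mol, giving 0.53294 Al and 0.79941 O.
57.27 wt% SiO2 ÷ 60.083 g/mol = 0.95318 mol, giving 0.95318 Si and 1.90636 O.
Oxygen sums to 2.96927; scaling by 8/2.96927 = 2.69426 puts the formula on 8 O.
Ca: 0.15782 × 2.69426 = 0.425 atoms per formula unit.

0.425 Ca apfu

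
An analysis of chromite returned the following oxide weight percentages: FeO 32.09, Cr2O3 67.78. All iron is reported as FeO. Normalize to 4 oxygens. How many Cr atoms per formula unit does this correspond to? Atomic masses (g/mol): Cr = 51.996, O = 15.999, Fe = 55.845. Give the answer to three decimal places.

1.999 Cr apfu

32.09 wt% FeO ÷ 71.844 g/mol = 0.44666 mol, giving 0.44666 Fe and 0.44666 O.
67.78 wt% Cr2O3 ÷ 151.989 g/mol = 0.44595 mol, giving 0.89190 Cr and 1.33785 O.
Oxygen sums to 1.78451; scaling by 4/1.78451 = 2.24151 puts the formula on 4 O.
Cr: 0.89190 × 2.24151 = 1.999 atoms per formula unit.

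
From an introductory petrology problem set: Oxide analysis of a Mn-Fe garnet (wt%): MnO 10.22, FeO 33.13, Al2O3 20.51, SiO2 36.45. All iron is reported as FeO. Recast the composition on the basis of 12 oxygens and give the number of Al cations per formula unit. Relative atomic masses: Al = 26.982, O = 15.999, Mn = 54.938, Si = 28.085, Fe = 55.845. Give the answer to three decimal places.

10.22 wt% MnO ÷ 70.937 g/mol = 0.14407 mol, giving 0.14407 Mn and 0.14407 O.
33.13 wt% FeO ÷ 71.844 g/mol = 0.46114 mol, giving 0.46114 Fe and 0.46114 O.
20.51 wt% Al2O3 ÷ 101.961 g/mol = 0.20116 mol, giving 0.40232 Al and 0.60348 O.
36.45 wt% SiO2 ÷ 60.083 g/mol = 0.60666 mol, giving 0.60666 Si and 1.21332 O.
Oxygen sums to 2.42201; scaling by 12/2.42201 = 4.95456 puts the formula on 12 O.
Al: 0.40232 × 4.95456 = 1.993 atoms per formula unit.

1.993 Al apfu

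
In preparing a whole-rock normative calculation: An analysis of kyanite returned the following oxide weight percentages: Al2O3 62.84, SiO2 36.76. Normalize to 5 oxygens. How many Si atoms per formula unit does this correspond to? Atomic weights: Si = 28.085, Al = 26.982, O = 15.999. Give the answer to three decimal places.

0.996 Si apfu

Al2O3: 62.84/101.961 = 0.61631 mol → 1.23262 mol Al, 1.84893 mol O.
SiO2: 36.76/60.083 = 0.61182 mol → 0.61182 mol Si, 1.22364 mol O.
Total oxygen = 3.07257 mol. Normalization factor = 5/3.07257 = 1.62730.
Si per 5 O = 0.61182 × 1.62730 = 0.996.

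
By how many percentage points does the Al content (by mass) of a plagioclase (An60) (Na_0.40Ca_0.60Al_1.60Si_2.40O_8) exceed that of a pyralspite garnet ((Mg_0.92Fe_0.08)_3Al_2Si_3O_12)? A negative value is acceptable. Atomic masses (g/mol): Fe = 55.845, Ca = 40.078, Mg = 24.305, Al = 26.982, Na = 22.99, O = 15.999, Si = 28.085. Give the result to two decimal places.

First mineral: 43.171 g Al in 271.810 g formula = 15.88 wt% Al.
Second mineral: 53.964 g Al in 410.692 g formula = 13.14 wt% Al.
15.88% − 13.14% gives a difference of 2.74 percentage points.

2.74 percentage points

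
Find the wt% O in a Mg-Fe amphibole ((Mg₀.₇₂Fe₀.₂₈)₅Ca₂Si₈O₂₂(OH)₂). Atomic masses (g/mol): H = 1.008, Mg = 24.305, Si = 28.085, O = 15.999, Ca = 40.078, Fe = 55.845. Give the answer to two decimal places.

M((Mg₀.₇₂Fe₀.₂₈)₅Ca₂Si₈O₂₂(OH)₂) = 856.509 g/mol.
O contributes 24 × 15.999 = 383.976 g per mole.
383.976/856.509 = 0.4483 → 44.83%.

44.83 mass %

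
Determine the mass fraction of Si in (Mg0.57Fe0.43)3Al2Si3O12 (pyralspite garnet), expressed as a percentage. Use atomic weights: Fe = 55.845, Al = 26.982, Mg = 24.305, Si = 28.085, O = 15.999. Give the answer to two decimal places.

Formula mass = 1.71·24.305 + 1.29·55.845 + 2·26.982 + 3·28.085 + 12·15.999 = 443.809 g/mol, of which 84.255 g is Si.
So Si makes up 84.255/443.809 = 0.1898 of the mass, i.e. 18.98%.

18.98 wt%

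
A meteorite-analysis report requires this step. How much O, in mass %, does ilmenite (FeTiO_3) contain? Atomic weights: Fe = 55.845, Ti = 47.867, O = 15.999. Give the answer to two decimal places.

31.64 mass %

M(FeTiO_3) = 151.709 g/mol.
O contributes 3 × 15.999 = 47.997 g per mole.
47.997/151.709 = 0.3164 → 31.64%.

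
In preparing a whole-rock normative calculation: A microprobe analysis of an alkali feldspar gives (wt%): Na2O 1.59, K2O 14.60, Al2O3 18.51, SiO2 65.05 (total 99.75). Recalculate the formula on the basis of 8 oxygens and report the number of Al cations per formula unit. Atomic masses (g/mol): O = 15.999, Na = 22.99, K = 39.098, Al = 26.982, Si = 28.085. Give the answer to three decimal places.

1.005 Al apfu

Na2O: 1.59/61.979 = 0.02565 mol → 0.05130 mol Na, 0.02565 mol O.
K2O: 14.60/94.195 = 0.15500 mol → 0.31000 mol K, 0.15500 mol O.
Al2O3: 18.51/101.961 = 0.18154 mol → 0.36308 mol Al, 0.54462 mol O.
SiO2: 65.05/60.083 = 1.08267 mol → 1.08267 mol Si, 2.16534 mol O.
Total oxygen = 2.89061 mol. Normalization factor = 8/2.89061 = 2.76758.
Al per 8 O = 0.36308 × 2.76758 = 1.005.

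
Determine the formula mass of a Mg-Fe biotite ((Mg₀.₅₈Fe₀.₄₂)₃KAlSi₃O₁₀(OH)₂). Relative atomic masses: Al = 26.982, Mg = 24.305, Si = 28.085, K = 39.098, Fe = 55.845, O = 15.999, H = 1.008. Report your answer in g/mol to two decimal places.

456.99 g/mol

M = 1.74(24.305) + 1.26(55.845) + 1(39.098) + 1(26.982) + 3(28.085) + 12(15.999) + 2(1.008)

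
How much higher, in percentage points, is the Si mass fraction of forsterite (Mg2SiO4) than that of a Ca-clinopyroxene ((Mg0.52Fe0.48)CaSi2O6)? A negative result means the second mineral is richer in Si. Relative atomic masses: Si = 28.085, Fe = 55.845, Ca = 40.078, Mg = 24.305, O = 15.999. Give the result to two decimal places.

First mineral: 28.085 g Si in 140.691 g formula = 19.96 wt% Si.
Second mineral: 56.170 g Si in 231.686 g formula = 24.24 wt% Si.
19.96% − 24.24% gives a difference of -4.28 percentage points.

-4.28 percentage points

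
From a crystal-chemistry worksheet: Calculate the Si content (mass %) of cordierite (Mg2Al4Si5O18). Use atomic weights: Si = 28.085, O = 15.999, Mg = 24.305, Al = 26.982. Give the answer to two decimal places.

24.01 mass %

Formula mass = 2·24.305 + 4·26.982 + 5·28.085 + 18·15.999 = 584.945 g/mol, of which 140.425 g is Si.
So Si makes up 140.425/584.945 = 0.2401 of the mass, i.e. 24.01%.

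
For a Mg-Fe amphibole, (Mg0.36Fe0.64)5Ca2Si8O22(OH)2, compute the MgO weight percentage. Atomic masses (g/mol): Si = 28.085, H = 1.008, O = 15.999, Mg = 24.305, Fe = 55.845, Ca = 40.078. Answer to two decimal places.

7.94 wt%

M((Mg0.36Fe0.64)5Ca2Si8O22(OH)2) = 913.281 g/mol; M(MgO) = 40.304 g/mol.
Moles MgO per formula unit = 1.80 Mg ÷ 1 = 1.8000.
MgO fraction = (1.8000 × 40.304) / 913.281 = 72.547/913.281 = 0.0794.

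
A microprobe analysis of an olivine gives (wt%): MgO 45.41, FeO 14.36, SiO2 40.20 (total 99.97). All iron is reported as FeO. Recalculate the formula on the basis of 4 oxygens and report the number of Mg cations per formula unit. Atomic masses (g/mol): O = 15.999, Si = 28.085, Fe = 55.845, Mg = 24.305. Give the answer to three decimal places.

MgO (M=40.304): mol = 1.12669; Mg = 1.12669, O = 1.12669.
FeO (M=71.844): mol = 0.19988; Fe = 0.19988, O = 0.19988.
SiO2 (M=60.083): mol = 0.66907; Si = 0.66907, O = 1.33814.
ΣO = 2.66471; factor = 4/ΣO = 1.50110.
Mg apfu = 1.12669 × 1.50110 = 1.691.

1.691 Mg apfu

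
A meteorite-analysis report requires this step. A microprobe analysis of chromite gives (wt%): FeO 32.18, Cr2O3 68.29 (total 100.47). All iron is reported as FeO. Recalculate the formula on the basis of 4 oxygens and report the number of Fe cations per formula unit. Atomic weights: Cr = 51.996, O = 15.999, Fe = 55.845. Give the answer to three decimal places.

FeO: 32.18/71.844 = 0.44791 mol → 0.44791 mol Fe, 0.44791 mol O.
Cr2O3: 68.29/151.989 = 0.44931 mol → 0.89862 mol Cr, 1.34793 mol O.
Total oxygen = 1.79584 mol. Normalization factor = 4/1.79584 = 2.22737.
Fe per 4 O = 0.44791 × 2.22737 = 0.998.

0.998 Fe apfu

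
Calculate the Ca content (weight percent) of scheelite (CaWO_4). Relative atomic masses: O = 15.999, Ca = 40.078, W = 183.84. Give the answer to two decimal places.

M(CaWO_4) = 287.914 g/mol.
Ca contributes 1 × 40.078 = 40.078 g per mole.
40.078/287.914 = 0.1392 → 13.92%.

13.92 weight percent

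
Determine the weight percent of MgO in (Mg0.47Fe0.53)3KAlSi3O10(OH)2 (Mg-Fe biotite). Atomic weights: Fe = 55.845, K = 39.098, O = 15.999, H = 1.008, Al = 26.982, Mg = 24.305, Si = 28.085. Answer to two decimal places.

Formula mass = 467.403 g/mol.
1.41 Mg → 1.4100 mol MgO per formula unit; M(MgO) = 40.304, so MgO mass = 56.829 g.
56.829/467.403 × 100 = 12.16 wt%.

12.16 wt%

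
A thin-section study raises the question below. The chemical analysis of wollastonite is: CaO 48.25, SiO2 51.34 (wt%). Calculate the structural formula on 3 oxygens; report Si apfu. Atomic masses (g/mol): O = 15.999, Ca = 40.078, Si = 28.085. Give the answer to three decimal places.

CaO (M=56.077): mol = 0.86042; Ca = 0.86042, O = 0.86042.
SiO2 (M=60.083): mol = 0.85448; Si = 0.85448, O = 1.70896.
ΣO = 2.56938; factor = 3/ΣO = 1.16760.
Si apfu = 0.85448 × 1.16760 = 0.998.

0.998 Si apfu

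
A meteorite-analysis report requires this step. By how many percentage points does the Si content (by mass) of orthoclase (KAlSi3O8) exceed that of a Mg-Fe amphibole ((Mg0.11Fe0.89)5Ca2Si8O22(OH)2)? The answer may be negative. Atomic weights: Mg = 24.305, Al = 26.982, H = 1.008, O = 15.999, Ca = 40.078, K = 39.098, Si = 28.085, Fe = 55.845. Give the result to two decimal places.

6.69 percentage points

M(KAlSi3O8) = 278.327 g/mol, so wt% Si = 84.255/278.327 × 100 = 30.27%.
M((Mg0.11Fe0.89)5Ca2Si8O22(OH)2) = 952.706 g/mol, so wt% Si = 224.680/952.706 × 100 = 23.58%.
30.27 − 23.58 = 6.69 pp.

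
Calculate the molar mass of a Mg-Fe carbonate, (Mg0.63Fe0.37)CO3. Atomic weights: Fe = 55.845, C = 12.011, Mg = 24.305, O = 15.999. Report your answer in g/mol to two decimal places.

M = 0.63·24.305 + 0.37·55.845 + 1·12.011 + 3·15.999

95.98 g/mol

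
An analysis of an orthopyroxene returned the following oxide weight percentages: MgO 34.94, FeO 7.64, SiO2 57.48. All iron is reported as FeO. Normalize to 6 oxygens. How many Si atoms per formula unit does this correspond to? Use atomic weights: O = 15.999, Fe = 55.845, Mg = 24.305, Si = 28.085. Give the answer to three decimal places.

MgO (M=40.304): mol = 0.86691; Mg = 0.86691, O = 0.86691.
FeO (M=71.844): mol = 0.10634; Fe = 0.10634, O = 0.10634.
SiO2 (M=60.083): mol = 0.95668; Si = 0.95668, O = 1.91336.
ΣO = 2.88661; factor = 6/ΣO = 2.07856.
Si apfu = 0.95668 × 2.07856 = 1.989.

1.989 Si apfu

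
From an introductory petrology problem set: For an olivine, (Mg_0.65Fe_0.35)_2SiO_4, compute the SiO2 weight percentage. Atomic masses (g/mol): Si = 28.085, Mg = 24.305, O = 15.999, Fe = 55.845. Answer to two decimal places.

Formula mass = 162.769 g/mol.
1 Si → 1.0000 mol SiO2 per formula unit; M(SiO2) = 60.083, so SiO2 mass = 60.083 g.
60.083/162.769 × 100 = 36.91 wt%.

36.91 wt%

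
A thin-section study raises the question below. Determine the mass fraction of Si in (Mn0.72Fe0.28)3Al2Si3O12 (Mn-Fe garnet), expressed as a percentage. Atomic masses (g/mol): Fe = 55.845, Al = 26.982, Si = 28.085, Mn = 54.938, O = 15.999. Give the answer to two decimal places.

Molar mass of (Mn0.72Fe0.28)3Al2Si3O12: 2.16*54.938 + 0.84*55.845 + 2*26.982 + 3*28.085 + 12*15.999 = 495.783 g/mol.
Mass of Si per formula unit: 3 × 28.085 = 84.255 g.
Weight fraction Si = 84.255 / 495.783 = 0.1699.

16.99 weight percent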